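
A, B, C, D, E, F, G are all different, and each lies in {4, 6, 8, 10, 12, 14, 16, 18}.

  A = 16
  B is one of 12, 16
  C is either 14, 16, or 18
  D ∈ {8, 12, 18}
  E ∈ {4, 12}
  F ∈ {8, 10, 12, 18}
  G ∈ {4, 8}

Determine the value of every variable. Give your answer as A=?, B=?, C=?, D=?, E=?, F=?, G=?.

A=16, B=12, C=14, D=18, E=4, F=10, G=8

A's domain is down to {16}, so A = 16. Eliminate 16 elsewhere: B, C.
That leaves B = 12. Strike 12 from D, E, F.
That leaves E = 4. Eliminate 4 elsewhere: G.
G has just one choice, so G = 8. So D, F can't be 8.
D's domain is down to {18}, so D = 18. Remove 18 from C, F.
F has just one choice, so F = 10.
C has just one choice, so C = 14.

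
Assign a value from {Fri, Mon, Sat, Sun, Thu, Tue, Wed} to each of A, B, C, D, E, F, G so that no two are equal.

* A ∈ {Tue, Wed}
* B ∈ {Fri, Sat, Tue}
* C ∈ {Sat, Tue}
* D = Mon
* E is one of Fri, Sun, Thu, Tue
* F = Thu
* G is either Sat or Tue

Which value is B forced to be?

D must be Mon (only option left).
F has just one choice, so F = Thu. So E can't be Thu.
The 5 still-open variables together cover exactly {Fri, Sat, Sun, Tue, Wed} — 5 values for 5 variables — and Sun appears only in E's list, so E = Sun.
The 4 still-open variables draw from only 4 values {Fri, Sat, Tue, Wed}, so each is used; only B can be Fri, hence B = Fri.

Fri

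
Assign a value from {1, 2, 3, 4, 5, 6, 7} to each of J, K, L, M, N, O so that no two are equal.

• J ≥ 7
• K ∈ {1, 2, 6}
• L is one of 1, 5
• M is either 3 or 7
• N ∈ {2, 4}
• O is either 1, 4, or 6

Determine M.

3

J must be 7 (only option left). Remove 7 from M.
So M = 3.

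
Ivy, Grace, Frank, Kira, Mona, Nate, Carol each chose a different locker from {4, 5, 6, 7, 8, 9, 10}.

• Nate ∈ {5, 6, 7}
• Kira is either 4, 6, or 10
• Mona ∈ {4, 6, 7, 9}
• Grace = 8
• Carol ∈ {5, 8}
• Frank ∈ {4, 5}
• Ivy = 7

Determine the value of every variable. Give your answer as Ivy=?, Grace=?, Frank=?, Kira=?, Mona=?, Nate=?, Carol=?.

Ivy=7, Grace=8, Frank=4, Kira=10, Mona=9, Nate=6, Carol=5

Ivy must be 7 (only option left). Strike 7 from Mona, Nate.
Grace has just one choice, so Grace = 8. So Carol can't be 8.
Carol has just one choice, so Carol = 5. Eliminate 5 elsewhere: Frank, Nate.
That leaves Frank = 4. Remove 4 from Kira, Mona.
Nate must be 6 (only option left). Strike 6 from Kira, Mona.
Kira must be 10 (only option left).
That leaves Mona = 9.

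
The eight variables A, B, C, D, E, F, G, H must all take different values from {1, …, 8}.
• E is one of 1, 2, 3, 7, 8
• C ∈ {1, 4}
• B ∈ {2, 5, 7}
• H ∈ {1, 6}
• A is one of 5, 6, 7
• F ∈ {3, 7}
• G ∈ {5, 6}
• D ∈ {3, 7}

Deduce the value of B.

2

The 8 variables together cover exactly {1, 2, 3, 4, 5, 6, 7, 8} — 8 values for 8 variables — and 4 appears only in C's list, so C = 4.
Among the 7 still-open variables, 8 fits only E (and all 7 values in {1, 2, 3, 5, 6, 7, 8} must be used), so E = 8.
The 6 still-open variables draw from only 6 values {1, 2, 3, 5, 6, 7}, so each is used; only H can be 1, hence H = 1.
Among the 5 still-open variables, 2 fits only B (and all 5 values in {2, 3, 5, 6, 7} must be used), so B = 2.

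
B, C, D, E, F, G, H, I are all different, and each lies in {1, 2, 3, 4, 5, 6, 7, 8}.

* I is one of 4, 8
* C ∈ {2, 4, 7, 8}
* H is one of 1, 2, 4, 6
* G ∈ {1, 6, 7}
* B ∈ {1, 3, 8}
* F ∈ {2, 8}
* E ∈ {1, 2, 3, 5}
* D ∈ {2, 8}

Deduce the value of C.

The 8 variables draw from only 8 values {1, 2, 3, 4, 5, 6, 7, 8}, so each is used; only E can be 5, hence E = 5.
The 7 still-open variables draw from only 7 values {1, 2, 3, 4, 6, 7, 8}, so each is used; only B can be 3, hence B = 3.
D and F between them cover only {2, 8} — a naked pair. Remove those values from C, H, I.
I's domain is down to {4}, so I = 4. Strike 4 from C, H.
So C = 7.

7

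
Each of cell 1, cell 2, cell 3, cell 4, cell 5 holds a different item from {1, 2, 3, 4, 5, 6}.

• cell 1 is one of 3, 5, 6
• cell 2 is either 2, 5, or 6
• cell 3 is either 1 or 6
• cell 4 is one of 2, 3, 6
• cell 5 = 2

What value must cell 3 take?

1

cell 5 has just one choice, so cell 5 = 2. Strike 2 from cell 2, cell 4.
Among the 4 still-open variables, 1 fits only cell 3 (and all 4 values in {1, 3, 5, 6} must be used), so cell 3 = 1.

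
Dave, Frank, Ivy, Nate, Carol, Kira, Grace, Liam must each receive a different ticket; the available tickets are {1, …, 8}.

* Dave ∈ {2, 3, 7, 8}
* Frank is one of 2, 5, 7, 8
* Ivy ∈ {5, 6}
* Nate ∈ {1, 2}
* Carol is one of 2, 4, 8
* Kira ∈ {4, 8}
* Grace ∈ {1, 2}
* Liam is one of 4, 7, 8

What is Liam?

7

Among the 8 variables, 3 fits only Dave (and all 8 values in {1, 2, 3, 4, 5, 6, 7, 8} must be used), so Dave = 3.
Among the 7 still-open variables, 6 fits only Ivy (and all 7 values in {1, 2, 4, 5, 6, 7, 8} must be used), so Ivy = 6.
The 6 still-open variables draw from only 6 values {1, 2, 4, 5, 7, 8}, so each is used; only Frank can be 5, hence Frank = 5.
The 5 still-open variables together cover exactly {1, 2, 4, 7, 8} — 5 values for 5 variables — and 7 appears only in Liam's list, so Liam = 7.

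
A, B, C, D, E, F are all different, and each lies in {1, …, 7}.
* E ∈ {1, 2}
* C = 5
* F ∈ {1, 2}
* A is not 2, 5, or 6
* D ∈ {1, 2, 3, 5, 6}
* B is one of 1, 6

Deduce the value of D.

C must be 5 (only option left). Strike 5 from D.
E and F share exactly the 2 values {1, 2}; by pigeonhole those values go to them, so strike 1, 2 from A, B, D.
B must be 6 (only option left). Eliminate 6 elsewhere: D.
So D = 3.

3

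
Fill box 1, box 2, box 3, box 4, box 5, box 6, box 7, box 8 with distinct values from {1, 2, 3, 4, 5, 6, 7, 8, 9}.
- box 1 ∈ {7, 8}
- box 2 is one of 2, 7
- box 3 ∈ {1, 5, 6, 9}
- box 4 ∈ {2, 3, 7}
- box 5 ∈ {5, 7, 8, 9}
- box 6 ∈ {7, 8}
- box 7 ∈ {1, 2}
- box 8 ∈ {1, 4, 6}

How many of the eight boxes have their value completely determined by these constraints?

box 1 and box 6 between them cover only {7, 8} — a naked pair. Remove those values from box 2, box 4, box 5.
box 2 has just one choice, so box 2 = 2. So box 4, box 7 can't be 2.
box 4's domain is down to {3}, so box 4 = 3.
box 7 must be 1 (only option left). So box 3, box 8 can't be 1.
Determined: box 2=2, box 4=3, box 7=1. The other boxes each still have more than one consistent value. That makes 3.

3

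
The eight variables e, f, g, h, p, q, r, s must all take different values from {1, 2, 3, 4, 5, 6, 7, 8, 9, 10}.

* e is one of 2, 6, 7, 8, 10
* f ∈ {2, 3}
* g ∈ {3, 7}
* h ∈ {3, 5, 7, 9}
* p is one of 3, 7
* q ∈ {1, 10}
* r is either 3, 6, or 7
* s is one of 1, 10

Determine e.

g and p share exactly the 2 values {3, 7}; by pigeonhole those values go to them, so strike 3, 7 from e, f, h, r.
f must be 2 (only option left). Remove 2 from e.
r's domain is down to {6}, so r = 6. Remove 6 from e.
q and s between them cover only {1, 10} — a naked pair. Remove those values from e.
So e = 8.

8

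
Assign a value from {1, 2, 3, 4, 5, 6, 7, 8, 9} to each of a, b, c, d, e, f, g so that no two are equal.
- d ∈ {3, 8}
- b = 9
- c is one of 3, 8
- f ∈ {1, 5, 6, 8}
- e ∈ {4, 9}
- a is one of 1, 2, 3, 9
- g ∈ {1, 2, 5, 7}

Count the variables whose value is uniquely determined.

2

b has just one choice, so b = 9. Strike 9 from a, e.
e's domain is down to {4}, so e = 4.
The 2 variables c and d are confined to {3, 8}, which locks those values in; drop them from a, f.
Determined: b=9, e=4. The other variables each still have more than one consistent value. That makes 2.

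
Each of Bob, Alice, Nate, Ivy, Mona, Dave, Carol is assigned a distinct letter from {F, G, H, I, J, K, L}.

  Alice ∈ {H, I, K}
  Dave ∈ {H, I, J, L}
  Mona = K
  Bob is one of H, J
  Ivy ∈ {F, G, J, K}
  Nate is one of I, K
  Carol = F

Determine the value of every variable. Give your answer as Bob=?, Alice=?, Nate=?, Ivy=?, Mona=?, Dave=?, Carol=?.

Mona must be K (only option left). Eliminate K elsewhere: Alice, Nate, Ivy.
Carol's domain is down to {F}, so Carol = F. Strike F from Ivy.
Nate has just one choice, so Nate = I. Remove I from Alice, Dave.
Alice's domain is down to {H}, so Alice = H. So Bob, Dave can't be H.
Bob must be J (only option left). So Ivy, Dave can't be J.
That leaves Ivy = G.
Dave has just one choice, so Dave = L.

Bob=J, Alice=H, Nate=I, Ivy=G, Mona=K, Dave=L, Carol=F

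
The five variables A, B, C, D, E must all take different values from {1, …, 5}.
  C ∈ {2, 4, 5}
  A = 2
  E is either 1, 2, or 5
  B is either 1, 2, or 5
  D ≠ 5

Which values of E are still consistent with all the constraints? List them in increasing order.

1, 5

A has just one choice, so A = 2. Eliminate 2 elsewhere: B, C, D, E.
The 4 still-open variables draw from only 4 values {1, 3, 4, 5}, so each is used; only D can be 3, hence D = 3.
Among the 3 still-open variables, 4 fits only C (and all 3 values in {1, 4, 5} must be used), so C = 4.
No further eliminations apply; E can still be any of 1, 5.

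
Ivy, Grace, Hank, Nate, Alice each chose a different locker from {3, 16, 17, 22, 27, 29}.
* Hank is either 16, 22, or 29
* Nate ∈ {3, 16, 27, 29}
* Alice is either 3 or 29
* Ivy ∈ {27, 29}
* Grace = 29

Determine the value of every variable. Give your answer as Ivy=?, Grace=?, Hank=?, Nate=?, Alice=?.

Ivy=27, Grace=29, Hank=22, Nate=16, Alice=3

Grace has just one choice, so Grace = 29. Eliminate 29 elsewhere: Ivy, Hank, Nate, Alice.
Alice has just one choice, so Alice = 3. Strike 3 from Nate.
Ivy's domain is down to {27}, so Ivy = 27. Strike 27 from Nate.
That leaves Nate = 16. So Hank can't be 16.
Hank must be 22 (only option left).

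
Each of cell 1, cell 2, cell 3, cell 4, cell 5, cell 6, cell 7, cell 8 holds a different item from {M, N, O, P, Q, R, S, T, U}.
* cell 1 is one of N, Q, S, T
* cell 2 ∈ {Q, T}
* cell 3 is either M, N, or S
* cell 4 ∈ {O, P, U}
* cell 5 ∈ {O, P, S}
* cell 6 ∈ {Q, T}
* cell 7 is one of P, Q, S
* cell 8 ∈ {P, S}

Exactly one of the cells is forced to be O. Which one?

The 8 variables draw from only 8 values {M, N, O, P, Q, S, T, U}, so each is used; only cell 3 can be M, hence cell 3 = M.
The 7 still-open variables together cover exactly {N, O, P, Q, S, T, U} — 7 values for 7 variables — and N appears only in cell 1's list, so cell 1 = N.
The 6 still-open variables draw from only 6 values {O, P, Q, S, T, U}, so each is used; only cell 4 can be U, hence cell 4 = U.
The 5 still-open variables draw from only 5 values {O, P, Q, S, T}, so each is used; only cell 5 can be O, hence cell 5 = O.

cell 5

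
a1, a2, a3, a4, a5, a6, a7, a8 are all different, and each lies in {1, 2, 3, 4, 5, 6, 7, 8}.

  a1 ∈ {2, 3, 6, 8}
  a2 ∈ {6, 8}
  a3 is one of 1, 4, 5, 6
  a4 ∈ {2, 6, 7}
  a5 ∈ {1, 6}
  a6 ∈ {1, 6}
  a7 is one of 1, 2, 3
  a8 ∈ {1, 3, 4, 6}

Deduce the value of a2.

8

The 8 variables draw from only 8 values {1, 2, 3, 4, 5, 6, 7, 8}, so each is used; only a3 can be 5, hence a3 = 5.
The 7 still-open variables draw from only 7 values {1, 2, 3, 4, 6, 7, 8}, so each is used; only a8 can be 4, hence a8 = 4.
Among the 6 still-open variables, 7 fits only a4 (and all 6 values in {1, 2, 3, 6, 7, 8} must be used), so a4 = 7.
a5 and a6 between them cover only {1, 6} — a naked pair. Remove those values from a1, a2, a7.
So a2 = 8.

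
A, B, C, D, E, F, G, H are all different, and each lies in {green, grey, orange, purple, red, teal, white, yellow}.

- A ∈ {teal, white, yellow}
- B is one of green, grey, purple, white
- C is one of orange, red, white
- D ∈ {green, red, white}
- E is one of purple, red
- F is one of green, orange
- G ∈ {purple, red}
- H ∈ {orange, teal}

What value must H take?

teal

The 8 variables together cover exactly {green, grey, orange, purple, red, teal, white, yellow} — 8 values for 8 variables — and grey appears only in B's list, so B = grey.
The 7 still-open variables together cover exactly {green, orange, purple, red, teal, white, yellow} — 7 values for 7 variables — and yellow appears only in A's list, so A = yellow.
The 6 still-open variables together cover exactly {green, orange, purple, red, teal, white} — 6 values for 6 variables — and teal appears only in H's list, so H = teal.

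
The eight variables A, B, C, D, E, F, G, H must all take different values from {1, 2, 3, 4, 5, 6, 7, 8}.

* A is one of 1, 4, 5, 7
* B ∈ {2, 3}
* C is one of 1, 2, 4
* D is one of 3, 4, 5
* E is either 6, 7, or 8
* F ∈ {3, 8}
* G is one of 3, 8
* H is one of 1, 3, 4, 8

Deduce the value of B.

2

The 8 variables together cover exactly {1, 2, 3, 4, 5, 6, 7, 8} — 8 values for 8 variables — and 6 appears only in E's list, so E = 6.
The 7 still-open variables draw from only 7 values {1, 2, 3, 4, 5, 7, 8}, so each is used; only A can be 7, hence A = 7.
The 6 still-open variables draw from only 6 values {1, 2, 3, 4, 5, 8}, so each is used; only D can be 5, hence D = 5.
F and G between them cover only {3, 8} — a naked pair. Remove those values from B, H.
So B = 2.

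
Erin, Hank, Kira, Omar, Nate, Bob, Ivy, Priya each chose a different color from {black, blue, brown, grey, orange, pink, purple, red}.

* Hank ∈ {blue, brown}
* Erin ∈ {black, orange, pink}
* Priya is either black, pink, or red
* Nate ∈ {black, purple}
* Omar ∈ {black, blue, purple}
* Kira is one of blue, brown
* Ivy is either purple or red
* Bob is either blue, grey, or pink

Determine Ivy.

The 8 variables draw from only 8 values {black, blue, brown, grey, orange, pink, purple, red}, so each is used; only Bob can be grey, hence Bob = grey.
Among the 7 still-open variables, orange fits only Erin (and all 7 values in {black, blue, brown, orange, pink, purple, red} must be used), so Erin = orange.
Among the 6 still-open variables, pink fits only Priya (and all 6 values in {black, blue, brown, pink, purple, red} must be used), so Priya = pink.
The 5 still-open variables together cover exactly {black, blue, brown, purple, red} — 5 values for 5 variables — and red appears only in Ivy's list, so Ivy = red.

red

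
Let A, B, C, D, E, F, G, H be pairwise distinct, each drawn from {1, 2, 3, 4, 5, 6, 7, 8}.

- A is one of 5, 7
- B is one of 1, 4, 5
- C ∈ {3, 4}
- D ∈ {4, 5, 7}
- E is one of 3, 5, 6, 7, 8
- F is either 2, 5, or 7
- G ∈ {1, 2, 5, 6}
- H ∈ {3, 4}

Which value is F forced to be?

The 8 variables together cover exactly {1, 2, 3, 4, 5, 6, 7, 8} — 8 values for 8 variables — and 8 appears only in E's list, so E = 8.
The 7 still-open variables draw from only 7 values {1, 2, 3, 4, 5, 6, 7}, so each is used; only G can be 6, hence G = 6.
The 6 still-open variables draw from only 6 values {1, 2, 3, 4, 5, 7}, so each is used; only B can be 1, hence B = 1.
Among the 5 still-open variables, 2 fits only F (and all 5 values in {2, 3, 4, 5, 7} must be used), so F = 2.

2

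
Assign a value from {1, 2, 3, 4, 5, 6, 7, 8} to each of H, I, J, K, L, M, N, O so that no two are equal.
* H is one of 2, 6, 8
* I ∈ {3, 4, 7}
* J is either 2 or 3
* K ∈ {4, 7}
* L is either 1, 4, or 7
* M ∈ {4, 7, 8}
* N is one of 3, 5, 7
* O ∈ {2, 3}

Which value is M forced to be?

8

The 8 variables together cover exactly {1, 2, 3, 4, 5, 6, 7, 8} — 8 values for 8 variables — and 1 appears only in L's list, so L = 1.
The 7 still-open variables draw from only 7 values {2, 3, 4, 5, 6, 7, 8}, so each is used; only N can be 5, hence N = 5.
Among the 6 still-open variables, 6 fits only H (and all 6 values in {2, 3, 4, 6, 7, 8} must be used), so H = 6.
The 5 still-open variables together cover exactly {2, 3, 4, 7, 8} — 5 values for 5 variables — and 8 appears only in M's list, so M = 8.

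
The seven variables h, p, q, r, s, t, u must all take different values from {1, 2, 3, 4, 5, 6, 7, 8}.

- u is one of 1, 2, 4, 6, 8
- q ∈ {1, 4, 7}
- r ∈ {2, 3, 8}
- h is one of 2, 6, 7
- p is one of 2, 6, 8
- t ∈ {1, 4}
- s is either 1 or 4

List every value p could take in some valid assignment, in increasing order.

The 7 variables together cover exactly {1, 2, 3, 4, 6, 7, 8} — 7 values for 7 variables — and 3 appears only in r's list, so r = 3.
s and t share exactly the 2 values {1, 4}; by pigeonhole those values go to them, so strike 1, 4 from q, u.
q must be 7 (only option left). Strike 7 from h.
No further eliminations apply; p can still be any of 2, 6, 8.

2, 6, 8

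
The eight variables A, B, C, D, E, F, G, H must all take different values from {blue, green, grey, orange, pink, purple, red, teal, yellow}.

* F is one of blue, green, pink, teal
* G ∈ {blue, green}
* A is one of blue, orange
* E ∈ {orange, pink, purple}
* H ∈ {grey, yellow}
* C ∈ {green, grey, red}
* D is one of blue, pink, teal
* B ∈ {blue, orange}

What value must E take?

A and B share exactly the 2 values {blue, orange}; by pigeonhole those values go to them, so strike blue, orange from D, E, F, G.
G's domain is down to {green}, so G = green. Strike green from C, F.
D and F share exactly the 2 values {pink, teal}; by pigeonhole those values go to them, so strike pink, teal from E.
So E = purple.

purple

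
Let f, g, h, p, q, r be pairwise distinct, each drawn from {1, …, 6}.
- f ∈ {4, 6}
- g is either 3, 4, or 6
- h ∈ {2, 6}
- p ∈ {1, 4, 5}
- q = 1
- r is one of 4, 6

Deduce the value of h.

2

q must be 1 (only option left). So p can't be 1.
Among the 5 still-open variables, 2 fits only h (and all 5 values in {2, 3, 4, 5, 6} must be used), so h = 2.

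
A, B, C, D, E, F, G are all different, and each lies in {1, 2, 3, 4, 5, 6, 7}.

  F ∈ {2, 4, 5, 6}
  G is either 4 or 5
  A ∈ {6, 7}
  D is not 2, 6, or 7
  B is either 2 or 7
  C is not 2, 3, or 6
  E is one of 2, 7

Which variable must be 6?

A

The 7 variables draw from only 7 values {1, 2, 3, 4, 5, 6, 7}, so each is used; only D can be 3, hence D = 3.
The 6 still-open variables together cover exactly {1, 2, 4, 5, 6, 7} — 6 values for 6 variables — and 1 appears only in C's list, so C = 1.
The 2 variables B and E are confined to {2, 7}, which locks those values in; drop them from A, F.
So 6 goes to A.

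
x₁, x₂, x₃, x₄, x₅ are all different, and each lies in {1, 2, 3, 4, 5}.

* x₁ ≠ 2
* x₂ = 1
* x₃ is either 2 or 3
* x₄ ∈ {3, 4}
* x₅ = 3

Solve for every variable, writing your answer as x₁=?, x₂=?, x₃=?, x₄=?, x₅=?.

x₁=5, x₂=1, x₃=2, x₄=4, x₅=3

x₂'s domain is down to {1}, so x₂ = 1. Strike 1 from x₁.
That leaves x₅ = 3. Remove 3 from x₁, x₃, x₄.
x₃'s domain is down to {2}, so x₃ = 2.
x₄'s domain is down to {4}, so x₄ = 4. Remove 4 from x₁.
x₁ has just one choice, so x₁ = 5.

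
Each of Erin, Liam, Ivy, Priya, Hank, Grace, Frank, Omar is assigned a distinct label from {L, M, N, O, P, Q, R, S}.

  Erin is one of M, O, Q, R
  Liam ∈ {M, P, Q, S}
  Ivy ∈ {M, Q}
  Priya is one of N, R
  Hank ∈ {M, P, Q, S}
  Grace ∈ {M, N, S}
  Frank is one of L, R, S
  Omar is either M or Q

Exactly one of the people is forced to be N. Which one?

Grace

The 8 variables draw from only 8 values {L, M, N, O, P, Q, R, S}, so each is used; only Frank can be L, hence Frank = L.
The 7 still-open variables together cover exactly {M, N, O, P, Q, R, S} — 7 values for 7 variables — and O appears only in Erin's list, so Erin = O.
The 6 still-open variables together cover exactly {M, N, P, Q, R, S} — 6 values for 6 variables — and R appears only in Priya's list, so Priya = R.
The 5 still-open variables together cover exactly {M, N, P, Q, S} — 5 values for 5 variables — and N appears only in Grace's list, so Grace = N.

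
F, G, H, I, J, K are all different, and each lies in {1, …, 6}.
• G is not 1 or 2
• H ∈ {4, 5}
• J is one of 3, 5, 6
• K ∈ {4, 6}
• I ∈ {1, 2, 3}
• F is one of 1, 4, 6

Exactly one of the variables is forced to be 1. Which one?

F

The 6 variables together cover exactly {1, 2, 3, 4, 5, 6} — 6 values for 6 variables — and 2 appears only in I's list, so I = 2.
The 5 still-open variables draw from only 5 values {1, 3, 4, 5, 6}, so each is used; only F can be 1, hence F = 1.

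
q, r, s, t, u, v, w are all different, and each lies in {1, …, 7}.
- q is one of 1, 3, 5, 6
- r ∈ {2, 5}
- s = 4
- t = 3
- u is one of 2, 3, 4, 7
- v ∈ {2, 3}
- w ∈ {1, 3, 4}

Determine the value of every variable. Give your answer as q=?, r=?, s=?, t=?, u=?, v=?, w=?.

q=6, r=5, s=4, t=3, u=7, v=2, w=1

s's domain is down to {4}, so s = 4. Eliminate 4 elsewhere: u, w.
t has just one choice, so t = 3. So q, u, v, w can't be 3.
That leaves v = 2. So r, u can't be 2.
w must be 1 (only option left). Strike 1 from q.
r must be 5 (only option left). So q can't be 5.
u must be 7 (only option left).
That leaves q = 6.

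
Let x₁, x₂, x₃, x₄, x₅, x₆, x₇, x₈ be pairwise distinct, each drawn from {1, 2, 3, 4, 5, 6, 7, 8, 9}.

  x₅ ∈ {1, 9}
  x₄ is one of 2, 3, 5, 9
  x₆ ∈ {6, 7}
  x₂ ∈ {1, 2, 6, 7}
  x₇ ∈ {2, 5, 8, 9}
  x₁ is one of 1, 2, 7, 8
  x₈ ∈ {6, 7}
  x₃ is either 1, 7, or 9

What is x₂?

The 8 variables together cover exactly {1, 2, 3, 5, 6, 7, 8, 9} — 8 values for 8 variables — and 3 appears only in x₄'s list, so x₄ = 3.
The 7 still-open variables together cover exactly {1, 2, 5, 6, 7, 8, 9} — 7 values for 7 variables — and 5 appears only in x₇'s list, so x₇ = 5.
Among the 6 still-open variables, 8 fits only x₁ (and all 6 values in {1, 2, 6, 7, 8, 9} must be used), so x₁ = 8.
The 5 still-open variables draw from only 5 values {1, 2, 6, 7, 9}, so each is used; only x₂ can be 2, hence x₂ = 2.

2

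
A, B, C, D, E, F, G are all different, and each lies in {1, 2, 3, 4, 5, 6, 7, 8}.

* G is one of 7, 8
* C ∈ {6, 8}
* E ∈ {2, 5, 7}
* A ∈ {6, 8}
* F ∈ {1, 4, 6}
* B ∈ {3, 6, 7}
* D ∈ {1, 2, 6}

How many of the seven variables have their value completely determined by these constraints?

2

A and C between them cover only {6, 8} — a naked pair. Remove those values from B, D, F, G.
G must be 7 (only option left). Eliminate 7 elsewhere: B, E.
B's domain is down to {3}, so B = 3.
Determined: B=3, G=7. The other variables each still have more than one consistent value. That makes 2.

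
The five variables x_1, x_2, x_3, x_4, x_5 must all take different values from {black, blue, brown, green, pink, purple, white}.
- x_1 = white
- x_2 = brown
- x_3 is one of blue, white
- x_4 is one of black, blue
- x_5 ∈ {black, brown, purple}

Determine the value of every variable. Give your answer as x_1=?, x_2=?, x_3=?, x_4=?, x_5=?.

x_1 must be white (only option left). Remove white from x_3.
x_2's domain is down to {brown}, so x_2 = brown. So x_5 can't be brown.
That leaves x_3 = blue. Remove blue from x_4.
x_4's domain is down to {black}, so x_4 = black. So x_5 can't be black.
That leaves x_5 = purple.

x_1=white, x_2=brown, x_3=blue, x_4=black, x_5=purple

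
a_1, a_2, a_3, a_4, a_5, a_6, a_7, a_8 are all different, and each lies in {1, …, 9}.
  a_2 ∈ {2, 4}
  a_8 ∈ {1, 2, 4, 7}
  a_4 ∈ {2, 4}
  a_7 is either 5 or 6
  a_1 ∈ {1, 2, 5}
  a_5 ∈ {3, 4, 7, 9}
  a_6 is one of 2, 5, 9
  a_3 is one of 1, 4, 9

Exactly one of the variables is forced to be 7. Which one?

a_8

Among the 8 variables, 3 fits only a_5 (and all 8 values in {1, 2, 3, 4, 5, 6, 7, 9} must be used), so a_5 = 3.
The 7 still-open variables together cover exactly {1, 2, 4, 5, 6, 7, 9} — 7 values for 7 variables — and 6 appears only in a_7's list, so a_7 = 6.
The 6 still-open variables together cover exactly {1, 2, 4, 5, 7, 9} — 6 values for 6 variables — and 7 appears only in a_8's list, so a_8 = 7.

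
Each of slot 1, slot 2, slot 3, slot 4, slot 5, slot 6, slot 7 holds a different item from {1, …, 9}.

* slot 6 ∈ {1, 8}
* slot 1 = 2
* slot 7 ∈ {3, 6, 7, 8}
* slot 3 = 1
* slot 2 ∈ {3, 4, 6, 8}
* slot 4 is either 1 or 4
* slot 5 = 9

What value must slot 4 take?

slot 1 must be 2 (only option left).
slot 3's domain is down to {1}, so slot 3 = 1. So slot 4, slot 6 can't be 1.
So slot 4 = 4.

4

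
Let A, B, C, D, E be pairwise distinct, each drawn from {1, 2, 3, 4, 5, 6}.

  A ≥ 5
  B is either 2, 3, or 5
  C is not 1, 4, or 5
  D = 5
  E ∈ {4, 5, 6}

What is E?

D has just one choice, so D = 5. Remove 5 from A, B, E.
A has just one choice, so A = 6. So C, E can't be 6.
So E = 4.

4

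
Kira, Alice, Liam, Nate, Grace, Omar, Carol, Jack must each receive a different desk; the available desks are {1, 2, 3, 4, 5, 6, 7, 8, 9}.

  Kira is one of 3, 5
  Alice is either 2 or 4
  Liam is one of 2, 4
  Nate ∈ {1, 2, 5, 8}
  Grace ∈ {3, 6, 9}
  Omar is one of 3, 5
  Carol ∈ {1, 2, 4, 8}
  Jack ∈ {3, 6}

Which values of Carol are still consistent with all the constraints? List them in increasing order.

The 8 variables together cover exactly {1, 2, 3, 4, 5, 6, 8, 9} — 8 values for 8 variables — and 9 appears only in Grace's list, so Grace = 9.
The 7 still-open variables draw from only 7 values {1, 2, 3, 4, 5, 6, 8}, so each is used; only Jack can be 6, hence Jack = 6.
Kira and Omar share exactly the 2 values {3, 5}; by pigeonhole those values go to them, so strike 3, 5 from Nate.
Alice and Liam between them cover only {2, 4} — a naked pair. Remove those values from Nate, Carol.
No further eliminations apply; Carol can still be any of 1, 8.

1, 8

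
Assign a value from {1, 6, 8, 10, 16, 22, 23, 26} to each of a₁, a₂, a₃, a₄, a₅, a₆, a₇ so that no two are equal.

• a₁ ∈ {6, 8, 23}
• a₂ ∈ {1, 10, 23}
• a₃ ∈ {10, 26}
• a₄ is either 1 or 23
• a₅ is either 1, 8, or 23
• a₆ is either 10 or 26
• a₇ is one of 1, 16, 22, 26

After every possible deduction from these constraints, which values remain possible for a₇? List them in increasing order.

16, 22

a₃ and a₆ share exactly the 2 values {10, 26}; by pigeonhole those values go to them, so strike 10, 26 from a₂, a₇.
The 2 variables a₂ and a₄ are confined to {1, 23}, which locks those values in; drop them from a₁, a₅, a₇.
a₅ must be 8 (only option left). Strike 8 from a₁.
a₁ has just one choice, so a₁ = 6.
No further eliminations apply; a₇ can still be any of 16, 22.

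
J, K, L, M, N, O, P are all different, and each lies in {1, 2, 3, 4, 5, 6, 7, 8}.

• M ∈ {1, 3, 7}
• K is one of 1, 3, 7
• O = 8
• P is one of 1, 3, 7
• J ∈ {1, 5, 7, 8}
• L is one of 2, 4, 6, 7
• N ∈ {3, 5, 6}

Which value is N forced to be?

O's domain is down to {8}, so O = 8. Eliminate 8 elsewhere: J.
The 3 variables K, M, P are confined to {1, 3, 7}, which locks those values in; drop them from J, L, N.
J has just one choice, so J = 5. Eliminate 5 elsewhere: N.
So N = 6.

6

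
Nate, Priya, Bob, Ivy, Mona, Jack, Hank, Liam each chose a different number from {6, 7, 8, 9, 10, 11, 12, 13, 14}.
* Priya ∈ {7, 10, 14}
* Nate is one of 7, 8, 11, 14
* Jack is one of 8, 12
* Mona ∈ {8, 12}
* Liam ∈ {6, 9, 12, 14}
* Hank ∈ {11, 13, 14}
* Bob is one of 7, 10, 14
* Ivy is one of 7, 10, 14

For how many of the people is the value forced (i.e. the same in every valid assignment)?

The 2 variables Mona and Jack are confined to {8, 12}, which locks those values in; drop them from Nate, Liam.
Priya, Bob, Ivy share exactly the 3 values {7, 10, 14}; by pigeonhole those values go to them, so strike 7, 10, 14 from Nate, Hank, Liam.
Nate must be 11 (only option left). So Hank can't be 11.
That leaves Hank = 13.
Determined: Nate=11, Hank=13. The other people each still have more than one consistent value. That makes 2.

2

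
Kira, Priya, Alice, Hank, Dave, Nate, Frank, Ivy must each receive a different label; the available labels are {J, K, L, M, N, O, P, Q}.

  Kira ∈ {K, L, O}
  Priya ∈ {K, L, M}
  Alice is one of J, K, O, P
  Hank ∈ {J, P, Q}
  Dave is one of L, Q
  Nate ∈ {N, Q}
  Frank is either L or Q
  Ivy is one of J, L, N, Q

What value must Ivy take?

J

The 8 variables draw from only 8 values {J, K, L, M, N, O, P, Q}, so each is used; only Priya can be M, hence Priya = M.
The 2 variables Dave and Frank are confined to {L, Q}, which locks those values in; drop them from Kira, Hank, Nate, Ivy.
Nate's domain is down to {N}, so Nate = N. So Ivy can't be N.
So Ivy = J.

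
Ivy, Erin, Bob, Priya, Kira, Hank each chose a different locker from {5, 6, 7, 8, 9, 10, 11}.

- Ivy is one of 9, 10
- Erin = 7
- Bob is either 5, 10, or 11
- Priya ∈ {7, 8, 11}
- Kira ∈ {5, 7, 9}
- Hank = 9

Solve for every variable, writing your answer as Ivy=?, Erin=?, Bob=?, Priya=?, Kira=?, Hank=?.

Ivy=10, Erin=7, Bob=11, Priya=8, Kira=5, Hank=9

Erin has just one choice, so Erin = 7. So Priya, Kira can't be 7.
Hank has just one choice, so Hank = 9. Eliminate 9 elsewhere: Ivy, Kira.
That leaves Ivy = 10. So Bob can't be 10.
That leaves Kira = 5. Remove 5 from Bob.
That leaves Bob = 11. Strike 11 from Priya.
That leaves Priya = 8.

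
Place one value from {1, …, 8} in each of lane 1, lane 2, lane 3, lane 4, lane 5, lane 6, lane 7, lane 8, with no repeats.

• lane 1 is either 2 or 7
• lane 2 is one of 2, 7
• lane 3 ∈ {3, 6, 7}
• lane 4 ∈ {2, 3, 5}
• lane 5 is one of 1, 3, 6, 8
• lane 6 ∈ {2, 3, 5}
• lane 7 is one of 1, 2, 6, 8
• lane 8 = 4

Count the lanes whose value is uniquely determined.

lane 8's domain is down to {4}, so lane 8 = 4.
The 2 variables lane 1 and lane 2 are confined to {2, 7}, which locks those values in; drop them from lane 3, lane 4, lane 6, lane 7.
lane 4 and lane 6 between them cover only {3, 5} — a naked pair. Remove those values from lane 3, lane 5.
lane 3 has just one choice, so lane 3 = 6. Strike 6 from lane 5, lane 7.
Determined: lane 3=6, lane 8=4. The other lanes each still have more than one consistent value. That makes 2.

2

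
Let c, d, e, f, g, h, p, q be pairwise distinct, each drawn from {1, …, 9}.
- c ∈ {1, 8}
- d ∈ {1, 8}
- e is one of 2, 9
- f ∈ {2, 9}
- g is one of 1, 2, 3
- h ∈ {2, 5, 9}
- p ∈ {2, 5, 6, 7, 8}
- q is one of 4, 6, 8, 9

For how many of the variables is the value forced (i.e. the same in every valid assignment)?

2

The 2 variables c and d are confined to {1, 8}, which locks those values in; drop them from g, p, q.
e and f between them cover only {2, 9} — a naked pair. Remove those values from g, h, p, q.
That leaves g = 3.
h has just one choice, so h = 5. Remove 5 from p.
Determined: g=3, h=5. The other variables each still have more than one consistent value. That makes 2.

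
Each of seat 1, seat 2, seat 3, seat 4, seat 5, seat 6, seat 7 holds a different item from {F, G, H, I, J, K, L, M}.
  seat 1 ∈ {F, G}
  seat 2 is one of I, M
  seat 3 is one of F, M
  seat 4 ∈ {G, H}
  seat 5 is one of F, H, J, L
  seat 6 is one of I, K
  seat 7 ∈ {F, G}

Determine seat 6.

seat 1 and seat 7 share exactly the 2 values {F, G}; by pigeonhole those values go to them, so strike F, G from seat 3, seat 4, seat 5.
seat 3's domain is down to {M}, so seat 3 = M. Strike M from seat 2.
That leaves seat 4 = H. So seat 5 can't be H.
seat 2 must be I (only option left). Remove I from seat 6.
So seat 6 = K.

K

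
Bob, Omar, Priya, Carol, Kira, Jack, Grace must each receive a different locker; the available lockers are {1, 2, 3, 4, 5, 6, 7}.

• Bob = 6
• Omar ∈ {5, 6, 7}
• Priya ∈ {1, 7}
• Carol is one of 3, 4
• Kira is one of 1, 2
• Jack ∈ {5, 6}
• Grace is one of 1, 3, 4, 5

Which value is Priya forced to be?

Bob's domain is down to {6}, so Bob = 6. So Omar, Jack can't be 6.
Jack has just one choice, so Jack = 5. Eliminate 5 elsewhere: Omar, Grace.
Omar must be 7 (only option left). Strike 7 from Priya.
So Priya = 1.

1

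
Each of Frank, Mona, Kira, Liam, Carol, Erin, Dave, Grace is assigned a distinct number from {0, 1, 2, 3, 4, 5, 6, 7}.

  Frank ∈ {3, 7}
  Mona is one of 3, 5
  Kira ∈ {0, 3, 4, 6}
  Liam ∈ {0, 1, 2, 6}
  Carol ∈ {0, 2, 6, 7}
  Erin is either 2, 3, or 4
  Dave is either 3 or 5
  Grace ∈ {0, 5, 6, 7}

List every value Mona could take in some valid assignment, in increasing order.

3, 5

Among the 8 variables, 1 fits only Liam (and all 8 values in {0, 1, 2, 3, 4, 5, 6, 7} must be used), so Liam = 1.
Mona and Dave between them cover only {3, 5} — a naked pair. Remove those values from Frank, Kira, Erin, Grace.
That leaves Frank = 7. Remove 7 from Carol, Grace.
No further eliminations apply; Mona can still be any of 3, 5.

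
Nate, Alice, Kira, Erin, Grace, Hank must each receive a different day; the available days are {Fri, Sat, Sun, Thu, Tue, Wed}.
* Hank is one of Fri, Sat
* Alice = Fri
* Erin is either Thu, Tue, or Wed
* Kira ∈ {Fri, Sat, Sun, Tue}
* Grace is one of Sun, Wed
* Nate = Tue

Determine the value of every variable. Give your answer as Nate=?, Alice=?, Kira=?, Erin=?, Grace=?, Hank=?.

Nate=Tue, Alice=Fri, Kira=Sun, Erin=Thu, Grace=Wed, Hank=Sat

Nate must be Tue (only option left). So Kira, Erin can't be Tue.
Alice has just one choice, so Alice = Fri. Remove Fri from Kira, Hank.
Hank must be Sat (only option left). Eliminate Sat elsewhere: Kira.
Kira must be Sun (only option left). Eliminate Sun elsewhere: Grace.
That leaves Grace = Wed. Eliminate Wed elsewhere: Erin.
Erin has just one choice, so Erin = Thu.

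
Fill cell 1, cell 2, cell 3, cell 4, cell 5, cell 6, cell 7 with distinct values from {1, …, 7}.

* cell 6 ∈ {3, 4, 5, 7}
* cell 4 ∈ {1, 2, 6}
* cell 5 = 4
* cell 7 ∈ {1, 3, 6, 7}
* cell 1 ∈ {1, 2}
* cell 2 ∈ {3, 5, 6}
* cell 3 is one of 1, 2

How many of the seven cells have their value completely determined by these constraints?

2

cell 5 has just one choice, so cell 5 = 4. Remove 4 from cell 6.
The 2 variables cell 1 and cell 3 are confined to {1, 2}, which locks those values in; drop them from cell 4, cell 7.
That leaves cell 4 = 6. Strike 6 from cell 2, cell 7.
Determined: cell 4=6, cell 5=4. The other cells each still have more than one consistent value. That makes 2.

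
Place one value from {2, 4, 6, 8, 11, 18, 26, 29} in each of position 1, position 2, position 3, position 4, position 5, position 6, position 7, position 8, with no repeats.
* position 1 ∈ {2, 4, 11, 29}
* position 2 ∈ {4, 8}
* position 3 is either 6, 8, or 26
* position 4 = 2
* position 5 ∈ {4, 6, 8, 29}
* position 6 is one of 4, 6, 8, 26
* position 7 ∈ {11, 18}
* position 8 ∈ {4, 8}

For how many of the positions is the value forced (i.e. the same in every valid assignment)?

position 4's domain is down to {2}, so position 4 = 2. So position 1 can't be 2.
The 7 still-open variables draw from only 7 values {4, 6, 8, 11, 18, 26, 29}, so each is used; only position 7 can be 18, hence position 7 = 18.
Among the 6 still-open variables, 11 fits only position 1 (and all 6 values in {4, 6, 8, 11, 26, 29} must be used), so position 1 = 11.
The 5 still-open variables draw from only 5 values {4, 6, 8, 26, 29}, so each is used; only position 5 can be 29, hence position 5 = 29.
position 2 and position 8 between them cover only {4, 8} — a naked pair. Remove those values from position 3, position 6.
Determined: position 1=11, position 4=2, position 5=29, position 7=18. The other positions each still have more than one consistent value. That makes 4.

4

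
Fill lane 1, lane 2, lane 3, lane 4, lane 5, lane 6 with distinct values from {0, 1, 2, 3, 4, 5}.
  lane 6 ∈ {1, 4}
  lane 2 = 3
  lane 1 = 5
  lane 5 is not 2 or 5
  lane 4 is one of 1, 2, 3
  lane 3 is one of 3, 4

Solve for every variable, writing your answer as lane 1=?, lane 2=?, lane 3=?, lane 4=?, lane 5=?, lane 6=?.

lane 1=5, lane 2=3, lane 3=4, lane 4=2, lane 5=0, lane 6=1

lane 1 must be 5 (only option left).
lane 2 has just one choice, so lane 2 = 3. Eliminate 3 elsewhere: lane 3, lane 4, lane 5.
lane 3 must be 4 (only option left). So lane 5, lane 6 can't be 4.
lane 6 must be 1 (only option left). So lane 4, lane 5 can't be 1.
lane 4 must be 2 (only option left).
lane 5 must be 0 (only option left).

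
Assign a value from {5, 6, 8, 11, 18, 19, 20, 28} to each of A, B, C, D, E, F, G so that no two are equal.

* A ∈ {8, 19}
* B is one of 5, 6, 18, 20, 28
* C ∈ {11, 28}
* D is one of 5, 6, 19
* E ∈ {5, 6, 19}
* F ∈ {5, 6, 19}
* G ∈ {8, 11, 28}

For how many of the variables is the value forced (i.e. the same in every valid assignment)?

D, E, F share exactly the 3 values {5, 6, 19}; by pigeonhole those values go to them, so strike 5, 6, 19 from A, B.
A has just one choice, so A = 8. Remove 8 from G.
C and G share exactly the 2 values {11, 28}; by pigeonhole those values go to them, so strike 11, 28 from B.
Determined: A=8. The other variables each still have more than one consistent value. That makes 1.

1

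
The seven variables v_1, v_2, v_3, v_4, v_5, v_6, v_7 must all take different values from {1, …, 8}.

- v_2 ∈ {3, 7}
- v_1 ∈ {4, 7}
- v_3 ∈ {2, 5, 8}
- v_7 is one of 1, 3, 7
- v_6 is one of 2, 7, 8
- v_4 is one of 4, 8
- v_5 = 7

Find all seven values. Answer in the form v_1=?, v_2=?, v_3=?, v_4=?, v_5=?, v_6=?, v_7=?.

v_1=4, v_2=3, v_3=5, v_4=8, v_5=7, v_6=2, v_7=1

v_5 must be 7 (only option left). Remove 7 from v_1, v_2, v_6, v_7.
v_1's domain is down to {4}, so v_1 = 4. Remove 4 from v_4.
v_2 has just one choice, so v_2 = 3. Strike 3 from v_7.
v_4 must be 8 (only option left). Eliminate 8 elsewhere: v_3, v_6.
v_6's domain is down to {2}, so v_6 = 2. Remove 2 from v_3.
v_7's domain is down to {1}, so v_7 = 1.
v_3's domain is down to {5}, so v_3 = 5.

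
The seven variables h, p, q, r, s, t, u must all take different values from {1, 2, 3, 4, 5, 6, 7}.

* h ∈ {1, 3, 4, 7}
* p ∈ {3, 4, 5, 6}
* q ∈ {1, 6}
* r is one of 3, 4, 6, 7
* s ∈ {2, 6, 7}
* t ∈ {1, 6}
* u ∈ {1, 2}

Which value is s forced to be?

7

Among the 7 variables, 5 fits only p (and all 7 values in {1, 2, 3, 4, 5, 6, 7} must be used), so p = 5.
The 2 variables q and t are confined to {1, 6}, which locks those values in; drop them from h, r, s, u.
u has just one choice, so u = 2. Remove 2 from s.
So s = 7.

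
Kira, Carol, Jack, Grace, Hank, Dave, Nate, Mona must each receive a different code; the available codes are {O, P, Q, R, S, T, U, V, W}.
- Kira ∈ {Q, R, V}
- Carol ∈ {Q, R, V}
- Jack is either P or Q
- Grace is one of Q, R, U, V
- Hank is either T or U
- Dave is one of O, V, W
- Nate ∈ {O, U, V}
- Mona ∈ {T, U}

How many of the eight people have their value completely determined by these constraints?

The 8 variables draw from only 8 values {O, P, Q, R, T, U, V, W}, so each is used; only Jack can be P, hence Jack = P.
The 7 still-open variables draw from only 7 values {O, Q, R, T, U, V, W}, so each is used; only Dave can be W, hence Dave = W.
Among the 6 still-open variables, O fits only Nate (and all 6 values in {O, Q, R, T, U, V} must be used), so Nate = O.
Hank and Mona share exactly the 2 values {T, U}; by pigeonhole those values go to them, so strike T, U from Grace.
Determined: Jack=P, Dave=W, Nate=O. The other people each still have more than one consistent value. That makes 3.

3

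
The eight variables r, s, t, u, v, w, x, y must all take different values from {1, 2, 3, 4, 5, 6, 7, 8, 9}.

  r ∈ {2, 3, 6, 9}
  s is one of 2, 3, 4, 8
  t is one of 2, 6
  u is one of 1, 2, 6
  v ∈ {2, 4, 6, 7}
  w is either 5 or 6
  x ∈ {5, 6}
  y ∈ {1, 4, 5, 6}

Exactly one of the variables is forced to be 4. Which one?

y

The 2 variables w and x are confined to {5, 6}, which locks those values in; drop them from r, t, u, v, y.
t has just one choice, so t = 2. Strike 2 from r, s, u, v.
u has just one choice, so u = 1. Strike 1 from y.
So 4 goes to y.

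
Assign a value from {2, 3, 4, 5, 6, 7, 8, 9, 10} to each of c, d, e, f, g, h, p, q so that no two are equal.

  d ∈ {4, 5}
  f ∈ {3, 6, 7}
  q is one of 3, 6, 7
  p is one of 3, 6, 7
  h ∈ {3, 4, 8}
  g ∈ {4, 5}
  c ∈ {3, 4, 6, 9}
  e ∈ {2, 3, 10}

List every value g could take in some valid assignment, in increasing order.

The 2 variables d and g are confined to {4, 5}, which locks those values in; drop them from c, h.
The 3 variables f, p, q are confined to {3, 6, 7}, which locks those values in; drop them from c, e, h.
c's domain is down to {9}, so c = 9.
That leaves h = 8.
No further eliminations apply; g can still be any of 4, 5.

4, 5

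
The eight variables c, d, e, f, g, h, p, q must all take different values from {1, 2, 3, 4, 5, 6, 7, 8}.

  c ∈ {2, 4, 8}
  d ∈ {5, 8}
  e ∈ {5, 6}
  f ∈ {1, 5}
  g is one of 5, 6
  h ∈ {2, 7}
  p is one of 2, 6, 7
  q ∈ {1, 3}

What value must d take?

8

The 8 variables draw from only 8 values {1, 2, 3, 4, 5, 6, 7, 8}, so each is used; only q can be 3, hence q = 3.
The 7 still-open variables draw from only 7 values {1, 2, 4, 5, 6, 7, 8}, so each is used; only f can be 1, hence f = 1.
The 6 still-open variables together cover exactly {2, 4, 5, 6, 7, 8} — 6 values for 6 variables — and 4 appears only in c's list, so c = 4.
Among the 5 still-open variables, 8 fits only d (and all 5 values in {2, 5, 6, 7, 8} must be used), so d = 8.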